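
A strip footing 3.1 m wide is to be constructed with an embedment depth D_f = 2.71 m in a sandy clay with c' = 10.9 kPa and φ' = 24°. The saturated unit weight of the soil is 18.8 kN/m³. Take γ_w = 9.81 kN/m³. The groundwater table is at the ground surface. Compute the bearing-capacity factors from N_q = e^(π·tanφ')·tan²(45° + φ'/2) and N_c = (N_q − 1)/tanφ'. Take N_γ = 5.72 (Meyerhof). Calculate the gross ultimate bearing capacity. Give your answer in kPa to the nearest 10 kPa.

q_ult ≈ 520 kPa

tan24° = 0.4452, so N_q = e^(π×0.4452)·tan²(57°) = 4.05 × 2.371 = 9.6.
N_c = (9.6 − 1)/tan24° = 19.32.
Water table at ground surface, so effective unit weight γ' = 18.8 − 9.81 = 8.99 kN/m³ is used throughout; overburden q = 8.99 × 2.71 = 24.363 kPa; the same γ' applies in the ½γBN_γ term.
Cohesion term c·N_c = 10.9 × 19.324 = 210.63 kPa; surcharge term q·N_q = 24.363 × 9.6034 = 233.97 kPa; self-weight term 0.5·γ·B·N_γ = 0.5 × 8.99 × 3.1 × 5.72 = 79.705 kPa.
q_ult = 210.63 + 233.97 + 79.705 = 524.3 kPa.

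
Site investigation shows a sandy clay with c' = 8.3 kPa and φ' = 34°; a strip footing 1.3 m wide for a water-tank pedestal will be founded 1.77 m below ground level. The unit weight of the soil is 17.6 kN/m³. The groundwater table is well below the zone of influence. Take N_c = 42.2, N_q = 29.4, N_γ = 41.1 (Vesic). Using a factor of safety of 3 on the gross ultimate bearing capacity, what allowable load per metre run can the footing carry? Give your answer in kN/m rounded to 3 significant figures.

≈ 752 kN/m

q = γ·D_f = 17.6 × 1.77 = 31.152 kPa.
c·N_c = 8.3 × 42.2 = 350.26 kPa
q·N_q = 31.152 × 29.4 = 915.87 kPa
0.5·γ·B·N_γ = 0.5 × 17.6 × 1.3 × 41.1 = 470.18 kPa
q_ult = 350.26 + 915.87 + 470.18 = 1736.3 kPa.
Gross allowable pressure q_all = 1736.3 / 3 = 578.77 kPa.
Allowable wall load = q_all × B = 578.77 × 1.3 = 752.4 kN per metre run.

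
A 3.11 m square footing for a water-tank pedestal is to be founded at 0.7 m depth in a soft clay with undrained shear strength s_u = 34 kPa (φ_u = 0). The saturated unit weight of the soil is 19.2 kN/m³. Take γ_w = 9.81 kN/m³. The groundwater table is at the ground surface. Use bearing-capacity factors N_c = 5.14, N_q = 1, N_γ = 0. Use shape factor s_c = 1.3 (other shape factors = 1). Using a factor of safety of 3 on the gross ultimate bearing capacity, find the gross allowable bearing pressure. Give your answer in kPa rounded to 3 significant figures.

q_all ≈ 77.9 kPa

Water table at ground surface, so effective unit weight γ' = 19.2 − 9.81 = 9.39 kN/m³ is used throughout; overburden q = 9.39 × 0.7 = 6.573 kPa.
Cohesion term c·N_c·s_c = 34 × 5.14 × 1.3 = 227.19 kPa; surcharge term q·N_q = 6.573 × 1 = 6.573 kPa.
q_ult = 227.19 + 6.573 = 233.76 kPa.
q_all = 233.76 / 3 = 77.92 kPa.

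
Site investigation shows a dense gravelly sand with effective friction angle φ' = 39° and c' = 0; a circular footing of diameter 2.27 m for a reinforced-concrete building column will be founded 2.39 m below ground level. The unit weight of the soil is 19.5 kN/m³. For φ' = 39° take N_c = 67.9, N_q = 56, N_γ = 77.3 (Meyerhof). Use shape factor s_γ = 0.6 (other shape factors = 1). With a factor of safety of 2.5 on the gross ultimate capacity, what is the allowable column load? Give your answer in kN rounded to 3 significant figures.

Effective surcharge at the founding depth q = γ·D_f = 19.5 × 2.39 = 46.605 kPa.
q_ult = q·N_q + 0.5·γ·B·N_γ·s_γ
     = 46.605 × 56 + 0.5 × 19.5 × 2.27 × 77.3 × 0.6
     = 2609.9 + 1026.5 = 3636.4 kPa.
Gross allowable pressure q_all = 3636.4 / 2.5 = 1454.6 kPa.
Footing area = 4.0471 m², so allowable column load = 1454.6 × 4.0471 = 5886.7 kN.

P_all ≈ 5890 kN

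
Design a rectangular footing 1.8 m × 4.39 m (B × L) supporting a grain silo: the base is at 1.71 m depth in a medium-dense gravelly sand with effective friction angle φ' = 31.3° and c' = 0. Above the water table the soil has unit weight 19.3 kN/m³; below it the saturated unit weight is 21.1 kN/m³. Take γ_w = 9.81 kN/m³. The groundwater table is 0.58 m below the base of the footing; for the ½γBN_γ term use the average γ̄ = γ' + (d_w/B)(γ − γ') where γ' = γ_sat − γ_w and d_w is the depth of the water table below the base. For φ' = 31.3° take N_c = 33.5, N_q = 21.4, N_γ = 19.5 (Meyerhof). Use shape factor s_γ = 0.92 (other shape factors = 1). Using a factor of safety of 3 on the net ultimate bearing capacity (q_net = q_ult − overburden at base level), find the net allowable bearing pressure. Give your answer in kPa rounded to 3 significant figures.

q_all(net) ≈ 299 kPa

Overburden at base level: q = 19.3 × 1.71 = 33.003 kPa.
The water table is 0.58 m below the base (< B = 1.8 m), so the ½γBN_γ term uses γ̄ = γ' + (d_w/B)(γ − γ') = 11.29 + (0.58/1.8)(19.3 − 11.29) = 13.871 kN/m³.
Surcharge term q·N_q = 33.003 × 21.4 = 706.26 kPa; self-weight term 0.5·γ·B·N_γ·s_γ = 0.5 × 13.871 × 1.8 × 19.5 × 0.92 = 223.96 kPa.
q_ult = 706.26 + 223.96 = 930.23 kPa.
q_net = 930.23 − 33.003 = 897.22 kPa.
q_all(net) = 897.22 / 3 = 299.07 kPa.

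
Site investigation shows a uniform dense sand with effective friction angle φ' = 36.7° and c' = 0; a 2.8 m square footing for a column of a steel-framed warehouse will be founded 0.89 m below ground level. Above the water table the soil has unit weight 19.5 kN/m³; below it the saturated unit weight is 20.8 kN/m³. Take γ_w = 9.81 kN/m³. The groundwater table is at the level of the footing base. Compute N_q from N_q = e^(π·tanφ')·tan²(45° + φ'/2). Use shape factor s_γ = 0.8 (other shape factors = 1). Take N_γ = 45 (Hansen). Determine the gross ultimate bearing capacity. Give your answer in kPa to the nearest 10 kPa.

q_ult ≈ 1270 kPa

tan36.7° = 0.7454, so N_q = e^(π×0.7454)·tan²(63.35°) = 10.399 × 3.97 = 41.29.
Overburden at base level: q = 19.5 × 0.89 = 17.355 kPa.
Below the base the soil is submerged, so the ½γBN_γ term uses γ' = 20.8 − 9.81 = 10.99 kN/m³.
Surcharge term q·N_q = 17.355 × 41.288 = 716.54 kPa; self-weight term 0.5·γ·B·N_γ·s_γ = 0.5 × 10.99 × 2.8 × 45 × 0.8 = 553.9 kPa.
q_ult = 716.54 + 553.9 = 1270.4 kPa.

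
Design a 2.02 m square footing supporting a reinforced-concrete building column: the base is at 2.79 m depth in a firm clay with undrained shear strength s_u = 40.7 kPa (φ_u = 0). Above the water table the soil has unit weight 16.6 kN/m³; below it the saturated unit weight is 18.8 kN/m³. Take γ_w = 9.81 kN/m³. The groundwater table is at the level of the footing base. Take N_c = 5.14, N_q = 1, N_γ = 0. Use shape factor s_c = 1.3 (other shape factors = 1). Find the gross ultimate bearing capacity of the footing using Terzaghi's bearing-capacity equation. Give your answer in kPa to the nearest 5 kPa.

Effective surcharge at the founding depth q = γ·D_f = 16.6 × 2.79 = 46.314 kPa.
q_ult = c·N_c·s_c + q·N_q
     = 40.7 × 5.14 × 1.3 + 46.314 × 1
     = 271.96 + 46.314 = 318.27 kPa.

q_ult ≈ 320 kPa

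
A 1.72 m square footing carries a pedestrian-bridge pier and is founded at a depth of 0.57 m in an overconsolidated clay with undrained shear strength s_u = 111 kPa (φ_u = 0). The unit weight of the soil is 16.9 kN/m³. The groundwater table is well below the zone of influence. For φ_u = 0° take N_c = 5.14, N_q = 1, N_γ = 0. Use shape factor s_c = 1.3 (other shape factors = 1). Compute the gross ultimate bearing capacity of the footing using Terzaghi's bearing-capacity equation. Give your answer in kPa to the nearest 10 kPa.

q = γ·D_f = 16.9 × 0.57 = 9.633 kPa.
c·N_c·s_c = 111 × 5.14 × 1.3 = 741.7 kPa
q·N_q = 9.633 × 1 = 9.633 kPa
q_ult = 741.7 + 9.633 = 751.34 kPa.

q_ult ≈ 750 kPa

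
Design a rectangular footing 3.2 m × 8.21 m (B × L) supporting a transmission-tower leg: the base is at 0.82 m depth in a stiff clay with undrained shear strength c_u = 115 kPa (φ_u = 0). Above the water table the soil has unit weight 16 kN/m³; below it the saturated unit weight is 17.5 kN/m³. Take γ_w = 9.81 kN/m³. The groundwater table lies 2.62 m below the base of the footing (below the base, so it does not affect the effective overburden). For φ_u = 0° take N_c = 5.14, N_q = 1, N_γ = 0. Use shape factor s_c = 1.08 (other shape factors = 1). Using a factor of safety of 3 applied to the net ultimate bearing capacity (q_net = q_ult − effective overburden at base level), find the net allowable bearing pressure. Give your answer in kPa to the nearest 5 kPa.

Overburden at base level: q = 16 × 0.82 = 13.12 kPa.
Cohesion term c·N_c·s_c = 115 × 5.14 × 1.08 = 638.39 kPa; surcharge term q·N_q = 13.12 × 1 = 13.12 kPa.
q_ult = 638.39 + 13.12 = 651.51 kPa.
Net ultimate: q_net = 651.51 − 13.12 = 638.39 kPa.
q_all(net) = 638.39 / 3 = 212.8 kPa.

q_all(net) ≈ 215 kPa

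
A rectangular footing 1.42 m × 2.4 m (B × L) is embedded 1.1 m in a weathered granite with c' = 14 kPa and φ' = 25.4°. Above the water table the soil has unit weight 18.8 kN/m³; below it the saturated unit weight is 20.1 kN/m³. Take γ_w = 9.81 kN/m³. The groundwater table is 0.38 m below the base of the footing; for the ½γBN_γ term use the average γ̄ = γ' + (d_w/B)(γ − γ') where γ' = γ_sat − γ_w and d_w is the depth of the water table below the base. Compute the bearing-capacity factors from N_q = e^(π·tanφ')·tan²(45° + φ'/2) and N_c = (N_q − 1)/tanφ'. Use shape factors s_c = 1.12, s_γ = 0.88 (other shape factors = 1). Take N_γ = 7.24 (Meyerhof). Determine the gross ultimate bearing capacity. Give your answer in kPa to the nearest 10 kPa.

tan25.4° = 0.4748, so N_q = e^(π×0.4748)·tan²(57.7°) = 4.445 × 2.502 = 11.12.
N_c = (11.12 − 1)/tan25.4° = 21.32.
Overburden at base level: q = 18.8 × 1.1 = 20.68 kPa.
The water table is 0.38 m below the base (< B = 1.42 m), so the ½γBN_γ term uses γ̄ = γ' + (d_w/B)(γ − γ') = 10.29 + (0.38/1.42)(18.8 − 10.29) = 12.567 kN/m³.
Cohesion term c·N_c·s_c = 14 × 21.317 × 1.12 = 334.25 kPa; surcharge term q·N_q = 20.68 × 11.122 = 230 kPa; self-weight term 0.5·γ·B·N_γ·s_γ = 0.5 × 12.567 × 1.42 × 7.24 × 0.88 = 56.849 kPa.
q_ult = 334.25 + 230 + 56.849 = 621.1 kPa.

q_ult ≈ 620 kPa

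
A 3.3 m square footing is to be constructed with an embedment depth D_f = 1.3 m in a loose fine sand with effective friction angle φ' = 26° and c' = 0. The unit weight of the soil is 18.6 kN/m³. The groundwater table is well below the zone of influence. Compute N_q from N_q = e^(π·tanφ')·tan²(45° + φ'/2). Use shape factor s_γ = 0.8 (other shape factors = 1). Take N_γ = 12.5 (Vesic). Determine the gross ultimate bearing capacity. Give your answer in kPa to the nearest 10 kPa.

q_ult ≈ 590 kPa

tan26° = 0.4877, so N_q = e^(π×0.4877)·tan²(58°) = 4.629 × 2.561 = 11.85.
q = γ·D_f = 18.6 × 1.3 = 24.18 kPa.
q·N_q = 24.18 × 11.854 = 286.63 kPa
0.5·γ·B·N_γ·s_γ = 0.5 × 18.6 × 3.3 × 12.5 × 0.8 = 306.9 kPa
q_ult = 286.63 + 306.9 = 593.53 kPa.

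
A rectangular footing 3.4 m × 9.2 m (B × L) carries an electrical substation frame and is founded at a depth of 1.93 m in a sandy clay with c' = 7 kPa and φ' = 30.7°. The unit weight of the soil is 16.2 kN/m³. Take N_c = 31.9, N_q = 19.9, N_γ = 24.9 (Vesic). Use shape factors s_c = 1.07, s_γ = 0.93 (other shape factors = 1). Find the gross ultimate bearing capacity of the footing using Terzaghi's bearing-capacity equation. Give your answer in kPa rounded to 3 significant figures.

q_ult ≈ 1500 kPa

Effective surcharge at the founding depth q = γ·D_f = 16.2 × 1.93 = 31.266 kPa.
q_ult = c·N_c·s_c + q·N_q + 0.5·γ·B·N_γ·s_γ
     = 7 × 31.9 × 1.07 + 31.266 × 19.9 + 0.5 × 16.2 × 3.4 × 24.9 × 0.93
     = 238.93 + 622.19 + 637.74 = 1498.9 kPa.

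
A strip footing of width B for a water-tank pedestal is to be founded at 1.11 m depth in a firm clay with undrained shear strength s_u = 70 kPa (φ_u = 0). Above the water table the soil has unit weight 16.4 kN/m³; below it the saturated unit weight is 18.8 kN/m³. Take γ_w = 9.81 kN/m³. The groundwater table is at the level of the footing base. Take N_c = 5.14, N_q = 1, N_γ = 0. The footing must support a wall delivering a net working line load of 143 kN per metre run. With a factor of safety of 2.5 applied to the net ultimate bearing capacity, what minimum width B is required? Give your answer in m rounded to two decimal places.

q = γ·D_f = 16.4 × 1.11 = 18.204 kPa.
c·N_c = 70 × 5.14 = 359.8 kPa
q·N_q = 18.204 × 1 = 18.204 kPa
q_ult = 359.8 + 18.204 = 378 kPa.
For φ = 0 the ½γBN_γ term vanishes, so q_ult is independent of B. q_net = 378 − 18.204 = 359.8 kPa; q_all(net) = 359.8/2.5 = 143.92 kPa.
Required width B = w / q_all(net) = 143 / 143.92 = 0.994 m.

B = 0.99 m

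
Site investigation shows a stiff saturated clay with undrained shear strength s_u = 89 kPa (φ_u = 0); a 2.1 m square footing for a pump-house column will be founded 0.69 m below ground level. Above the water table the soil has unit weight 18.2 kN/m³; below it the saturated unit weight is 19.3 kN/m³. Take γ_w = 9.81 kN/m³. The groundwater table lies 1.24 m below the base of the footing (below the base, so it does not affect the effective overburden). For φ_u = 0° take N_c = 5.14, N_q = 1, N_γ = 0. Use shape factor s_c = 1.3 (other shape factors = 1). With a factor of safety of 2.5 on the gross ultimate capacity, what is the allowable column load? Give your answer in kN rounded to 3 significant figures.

P_all ≈ 1070 kN

Effective surcharge at the founding depth q = γ·D_f = 18.2 × 0.69 = 12.558 kPa.
q_ult = c·N_c·s_c + q·N_q
     = 89 × 5.14 × 1.3 + 12.558 × 1
     = 594.7 + 12.558 = 607.26 kPa.
Gross allowable pressure q_all = 607.26 / 2.5 = 242.9 kPa.
Footing area = 4.41 m², so allowable column load = 242.9 × 4.41 = 1071.2 kN.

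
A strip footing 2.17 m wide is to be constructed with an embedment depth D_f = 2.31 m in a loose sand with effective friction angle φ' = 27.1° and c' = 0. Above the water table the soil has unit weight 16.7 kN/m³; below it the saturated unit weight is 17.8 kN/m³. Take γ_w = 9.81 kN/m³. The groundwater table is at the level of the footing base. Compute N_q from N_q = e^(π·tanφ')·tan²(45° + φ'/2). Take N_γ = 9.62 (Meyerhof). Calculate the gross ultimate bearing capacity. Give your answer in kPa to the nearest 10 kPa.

tan27.1° = 0.5117, so N_q = e^(π×0.5117)·tan²(58.55°) = 4.991 × 2.673 = 13.34.
Effective surcharge at the founding depth q = γ·D_f = 16.7 × 2.31 = 38.577 kPa.
The water table coincides with the base, so in the self-weight term γ → γ' = 7.99 kN/m³.
q_ult = q·N_q + 0.5·γ·B·N_γ
     = 38.577 × 13.343 + 0.5 × 7.99 × 2.17 × 9.62
     = 514.73 + 83.397 = 598.13 kPa.

q_ult ≈ 600 kPa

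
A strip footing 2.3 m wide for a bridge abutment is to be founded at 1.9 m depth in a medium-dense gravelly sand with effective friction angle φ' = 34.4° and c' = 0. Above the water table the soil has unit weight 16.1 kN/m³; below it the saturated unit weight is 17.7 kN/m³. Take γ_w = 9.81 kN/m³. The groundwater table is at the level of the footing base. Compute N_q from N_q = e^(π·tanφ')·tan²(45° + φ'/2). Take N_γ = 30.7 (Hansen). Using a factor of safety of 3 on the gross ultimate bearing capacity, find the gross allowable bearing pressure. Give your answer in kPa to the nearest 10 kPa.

N_q = e^(π·tan34.4°)·tan²(62.2°) = 30.92.
Overburden at base level: q = 16.1 × 1.9 = 30.59 kPa.
Below the base the soil is submerged, so the ½γBN_γ term uses γ' = 17.7 − 9.81 = 7.89 kN/m³.
Surcharge term q·N_q = 30.59 × 30.917 = 945.74 kPa; self-weight term 0.5·γ·B·N_γ = 0.5 × 7.89 × 2.3 × 30.7 = 278.56 kPa.
q_ult = 945.74 + 278.56 = 1224.3 kPa.
q_all = 1224.3 / 3 = 408.1 kPa.

q_all ≈ 410 kPa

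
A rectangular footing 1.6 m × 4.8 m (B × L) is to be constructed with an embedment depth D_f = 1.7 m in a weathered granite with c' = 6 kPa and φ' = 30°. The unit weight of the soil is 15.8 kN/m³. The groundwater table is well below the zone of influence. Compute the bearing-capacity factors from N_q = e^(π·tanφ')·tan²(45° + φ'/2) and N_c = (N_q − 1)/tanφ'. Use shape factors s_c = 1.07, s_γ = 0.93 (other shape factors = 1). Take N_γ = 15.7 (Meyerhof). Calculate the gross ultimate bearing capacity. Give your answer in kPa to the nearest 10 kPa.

tan30° = 0.5774, so N_q = e^(π×0.5774)·tan²(60°) = 6.134 × 3.0 = 18.4.
N_c = (18.4 − 1)/tan30° = 30.14.
Overburden at base level: q = 15.8 × 1.7 = 26.86 kPa.
Cohesion term c·N_c·s_c = 6 × 30.14 × 1.07 = 193.5 kPa; surcharge term q·N_q = 26.86 × 18.401 = 494.25 kPa; self-weight term 0.5·γ·B·N_γ·s_γ = 0.5 × 15.8 × 1.6 × 15.7 × 0.93 = 184.56 kPa.
q_ult = 193.5 + 494.25 + 184.56 = 872.31 kPa.

q_ult ≈ 870 kPa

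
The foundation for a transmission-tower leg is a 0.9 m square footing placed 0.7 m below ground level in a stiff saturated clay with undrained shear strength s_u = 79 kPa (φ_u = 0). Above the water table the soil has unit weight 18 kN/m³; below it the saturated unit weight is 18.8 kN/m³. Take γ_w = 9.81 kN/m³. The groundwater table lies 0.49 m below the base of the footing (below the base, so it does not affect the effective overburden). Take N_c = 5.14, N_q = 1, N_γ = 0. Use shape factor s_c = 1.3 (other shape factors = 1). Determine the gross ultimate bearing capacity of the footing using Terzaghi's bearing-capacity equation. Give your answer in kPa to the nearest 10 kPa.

q_ult ≈ 540 kPa

Overburden at base level: q = 18 × 0.7 = 12.6 kPa.
Cohesion term c·N_c·s_c = 79 × 5.14 × 1.3 = 527.88 kPa; surcharge term q·N_q = 12.6 × 1 = 12.6 kPa.
q_ult = 527.88 + 12.6 = 540.48 kPa.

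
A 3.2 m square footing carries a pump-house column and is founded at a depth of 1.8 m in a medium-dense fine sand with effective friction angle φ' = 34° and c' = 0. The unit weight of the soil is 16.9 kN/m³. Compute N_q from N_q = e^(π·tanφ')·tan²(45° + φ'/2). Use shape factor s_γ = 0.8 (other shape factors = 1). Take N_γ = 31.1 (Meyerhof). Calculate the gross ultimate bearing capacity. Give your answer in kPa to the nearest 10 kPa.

q_ult ≈ 1570 kPa

tan34° = 0.6745, so N_q = e^(π×0.6745)·tan²(62°) = 8.323 × 3.537 = 29.44.
Overburden at base level: q = 16.9 × 1.8 = 30.42 kPa.
Surcharge term q·N_q = 30.42 × 29.44 = 895.56 kPa; self-weight term 0.5·γ·B·N_γ·s_γ = 0.5 × 16.9 × 3.2 × 31.1 × 0.8 = 672.76 kPa.
q_ult = 895.56 + 672.76 = 1568.3 kPa.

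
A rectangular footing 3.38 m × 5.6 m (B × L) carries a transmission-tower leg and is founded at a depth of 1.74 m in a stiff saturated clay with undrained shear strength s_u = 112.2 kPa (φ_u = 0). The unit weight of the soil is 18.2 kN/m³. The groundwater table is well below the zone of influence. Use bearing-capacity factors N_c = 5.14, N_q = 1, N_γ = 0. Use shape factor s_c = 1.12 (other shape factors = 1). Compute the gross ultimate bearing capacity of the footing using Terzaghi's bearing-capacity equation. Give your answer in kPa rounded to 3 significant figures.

q_ult ≈ 678 kPa

Overburden at base level: q = 18.2 × 1.74 = 31.668 kPa.
Cohesion term c·N_c·s_c = 112.2 × 5.14 × 1.12 = 645.91 kPa; surcharge term q·N_q = 31.668 × 1 = 31.668 kPa.
q_ult = 645.91 + 31.668 = 677.58 kPa.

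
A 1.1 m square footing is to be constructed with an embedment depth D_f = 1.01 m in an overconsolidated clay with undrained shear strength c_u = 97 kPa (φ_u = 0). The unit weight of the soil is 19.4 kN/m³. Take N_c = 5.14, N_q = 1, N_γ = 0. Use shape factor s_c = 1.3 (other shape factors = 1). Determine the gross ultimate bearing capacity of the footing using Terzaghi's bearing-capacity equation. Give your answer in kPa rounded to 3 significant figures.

q_ult ≈ 668 kPa

Effective surcharge at the founding depth q = γ·D_f = 19.4 × 1.01 = 19.594 kPa.
q_ult = c·N_c·s_c + q·N_q
     = 97 × 5.14 × 1.3 + 19.594 × 1
     = 648.15 + 19.594 = 667.75 kPa.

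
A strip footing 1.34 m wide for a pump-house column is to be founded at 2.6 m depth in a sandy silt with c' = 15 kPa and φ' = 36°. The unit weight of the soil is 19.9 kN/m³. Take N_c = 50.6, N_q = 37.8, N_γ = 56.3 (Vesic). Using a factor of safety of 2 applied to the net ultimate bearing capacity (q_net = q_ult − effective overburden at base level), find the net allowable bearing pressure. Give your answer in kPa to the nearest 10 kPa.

Effective surcharge at the founding depth q = γ·D_f = 19.9 × 2.6 = 51.74 kPa.
q_ult = c·N_c + q·N_q + 0.5·γ·B·N_γ
     = 15 × 50.6 + 51.74 × 37.8 + 0.5 × 19.9 × 1.34 × 56.3
     = 759 + 1955.8 + 750.65 = 3465.4 kPa.
Net ultimate: q_net = 3465.4 − 51.74 = 3413.7 kPa.
q_all(net) = 3413.7 / 2 = 1706.8 kPa.

q_all(net) ≈ 1710 kPa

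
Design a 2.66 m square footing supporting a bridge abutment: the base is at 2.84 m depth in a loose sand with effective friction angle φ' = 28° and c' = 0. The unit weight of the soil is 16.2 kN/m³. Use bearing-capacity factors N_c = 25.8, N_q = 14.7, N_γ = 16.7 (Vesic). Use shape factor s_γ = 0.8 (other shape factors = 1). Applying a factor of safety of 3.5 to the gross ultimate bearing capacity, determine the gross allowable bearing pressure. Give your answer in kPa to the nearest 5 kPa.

q_all ≈ 275 kPa

Effective surcharge at the founding depth q = γ·D_f = 16.2 × 2.84 = 46.008 kPa.
q_ult = q·N_q + 0.5·γ·B·N_γ·s_γ
     = 46.008 × 14.7 + 0.5 × 16.2 × 2.66 × 16.7 × 0.8
     = 676.32 + 287.85 = 964.17 kPa.
q_all = q_ult / FS = 964.17 / 3.5 = 275.48 kPa.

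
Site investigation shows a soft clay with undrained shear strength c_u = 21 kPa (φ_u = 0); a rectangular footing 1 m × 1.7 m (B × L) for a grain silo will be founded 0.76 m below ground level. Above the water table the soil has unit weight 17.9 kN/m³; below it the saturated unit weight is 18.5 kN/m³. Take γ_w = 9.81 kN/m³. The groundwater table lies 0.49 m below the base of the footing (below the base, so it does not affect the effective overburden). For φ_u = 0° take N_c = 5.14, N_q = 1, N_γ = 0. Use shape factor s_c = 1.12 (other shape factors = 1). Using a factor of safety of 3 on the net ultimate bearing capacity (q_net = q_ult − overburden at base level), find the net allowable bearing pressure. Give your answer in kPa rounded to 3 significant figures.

Overburden at base level: q = 17.9 × 0.76 = 13.604 kPa.
Cohesion term c·N_c·s_c = 21 × 5.14 × 1.12 = 120.89 kPa; surcharge term q·N_q = 13.604 × 1 = 13.604 kPa.
q_ult = 120.89 + 13.604 = 134.5 kPa.
q_net = 134.5 − 13.604 = 120.89 kPa.
q_all(net) = 120.89 / 3 = 40.298 kPa.

q_all(net) ≈ 40.3 kPa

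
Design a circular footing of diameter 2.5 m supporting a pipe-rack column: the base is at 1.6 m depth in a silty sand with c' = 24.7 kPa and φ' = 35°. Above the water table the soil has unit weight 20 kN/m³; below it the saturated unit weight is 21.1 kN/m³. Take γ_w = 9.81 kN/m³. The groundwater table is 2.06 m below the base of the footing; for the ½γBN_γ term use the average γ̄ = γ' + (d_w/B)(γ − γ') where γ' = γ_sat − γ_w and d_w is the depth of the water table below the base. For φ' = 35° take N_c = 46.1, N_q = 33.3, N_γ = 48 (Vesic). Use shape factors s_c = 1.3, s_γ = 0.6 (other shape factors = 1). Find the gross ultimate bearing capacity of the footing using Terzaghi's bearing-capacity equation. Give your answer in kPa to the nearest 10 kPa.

Effective surcharge at the founding depth q = γ·D_f = 20 × 1.6 = 32 kPa.
With d_w = 2.06 m < B, γ̄ = 11.29 + (2.06/2.5) × (20 − 11.29) = 18.467 kN/m³.
q_ult = c·N_c·s_c + q·N_q + 0.5·γ·B·N_γ·s_γ
     = 24.7 × 46.1 × 1.3 + 32 × 33.3 + 0.5 × 18.467 × 2.5 × 48 × 0.6
     = 1480.3 + 1065.6 + 664.81 = 3210.7 kPa.

q_ult ≈ 3210 kPa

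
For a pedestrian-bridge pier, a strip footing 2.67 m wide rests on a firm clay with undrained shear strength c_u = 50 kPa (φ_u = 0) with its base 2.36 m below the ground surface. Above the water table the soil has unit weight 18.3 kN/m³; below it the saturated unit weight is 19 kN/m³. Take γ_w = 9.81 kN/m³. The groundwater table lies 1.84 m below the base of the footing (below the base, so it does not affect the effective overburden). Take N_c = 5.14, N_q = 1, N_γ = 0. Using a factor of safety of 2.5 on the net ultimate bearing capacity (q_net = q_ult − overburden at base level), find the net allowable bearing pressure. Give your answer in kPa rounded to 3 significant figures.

Effective surcharge at the founding depth q = γ·D_f = 18.3 × 2.36 = 43.188 kPa.
q_ult = c·N_c + q·N_q
     = 50 × 5.14 + 43.188 × 1
     = 257 + 43.188 = 300.19 kPa.
q_net = 300.19 − 43.188 = 257 kPa.
q_all(net) = 257 / 2.5 = 102.8 kPa.

q_all(net) ≈ 103 kPa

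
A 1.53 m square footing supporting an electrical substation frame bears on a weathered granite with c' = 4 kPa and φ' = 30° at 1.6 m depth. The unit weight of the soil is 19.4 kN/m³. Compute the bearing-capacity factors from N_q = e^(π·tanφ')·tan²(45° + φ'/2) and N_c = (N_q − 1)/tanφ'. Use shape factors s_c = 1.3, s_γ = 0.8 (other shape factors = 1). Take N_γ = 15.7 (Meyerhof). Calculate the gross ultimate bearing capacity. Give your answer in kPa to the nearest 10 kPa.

q_ult ≈ 910 kPa

tan30° = 0.5774, so N_q = e^(π×0.5774)·tan²(60°) = 6.134 × 3.0 = 18.4.
N_c = (18.4 − 1)/tan30° = 30.14.
q = γ·D_f = 19.4 × 1.6 = 31.04 kPa.
c·N_c·s_c = 4 × 30.14 × 1.3 = 156.73 kPa
q·N_q = 31.04 × 18.401 = 571.17 kPa
0.5·γ·B·N_γ·s_γ = 0.5 × 19.4 × 1.53 × 15.7 × 0.8 = 186.4 kPa
q_ult = 156.73 + 571.17 + 186.4 = 914.3 kPa.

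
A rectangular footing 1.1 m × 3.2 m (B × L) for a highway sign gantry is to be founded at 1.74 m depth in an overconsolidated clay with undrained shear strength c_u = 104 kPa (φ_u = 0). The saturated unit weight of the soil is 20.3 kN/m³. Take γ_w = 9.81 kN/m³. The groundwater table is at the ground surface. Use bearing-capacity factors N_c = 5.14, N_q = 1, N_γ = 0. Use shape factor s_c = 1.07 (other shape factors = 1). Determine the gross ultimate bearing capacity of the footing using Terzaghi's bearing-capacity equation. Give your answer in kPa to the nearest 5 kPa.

With the water table at the surface the whole profile is submerged: γ' = 20.3 − 9.81 = 10.49 kN/m³, so q = γ'·D_f = 18.253 kPa.
q_ult = c·N_c·s_c + q·N_q
     = 104 × 5.14 × 1.07 + 18.253 × 1
     = 571.98 + 18.253 = 590.23 kPa.

q_ult ≈ 590 kPa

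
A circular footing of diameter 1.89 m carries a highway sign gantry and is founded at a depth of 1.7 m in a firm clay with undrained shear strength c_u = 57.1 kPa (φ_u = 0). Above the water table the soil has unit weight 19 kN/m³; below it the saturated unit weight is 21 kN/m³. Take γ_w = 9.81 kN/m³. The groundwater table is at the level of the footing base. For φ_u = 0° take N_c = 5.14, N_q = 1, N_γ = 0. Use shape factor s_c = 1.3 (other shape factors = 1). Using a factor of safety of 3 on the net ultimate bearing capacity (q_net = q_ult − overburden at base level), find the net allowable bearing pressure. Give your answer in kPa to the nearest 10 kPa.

q = γ·D_f = 19 × 1.7 = 32.3 kPa.
c·N_c·s_c = 57.1 × 5.14 × 1.3 = 381.54 kPa
q·N_q = 32.3 × 1 = 32.3 kPa
q_ult = 381.54 + 32.3 = 413.84 kPa.
q_net = 413.84 − 32.3 = 381.54 kPa.
q_all(net) = 381.54 / 3 = 127.18 kPa.

q_all(net) ≈ 130 kPa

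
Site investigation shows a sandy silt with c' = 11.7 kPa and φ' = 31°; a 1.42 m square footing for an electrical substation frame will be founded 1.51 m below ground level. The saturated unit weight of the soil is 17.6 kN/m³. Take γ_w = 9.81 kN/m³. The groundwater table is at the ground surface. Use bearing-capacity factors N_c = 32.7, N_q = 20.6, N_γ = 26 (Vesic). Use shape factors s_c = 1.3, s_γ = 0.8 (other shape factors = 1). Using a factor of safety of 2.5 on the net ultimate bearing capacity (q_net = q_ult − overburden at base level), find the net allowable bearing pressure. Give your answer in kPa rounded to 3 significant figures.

q_all(net) ≈ 337 kPa

Water table at ground surface, so effective unit weight γ' = 17.6 − 9.81 = 7.79 kN/m³ is used throughout; overburden q = 7.79 × 1.51 = 11.763 kPa; the same γ' applies in the ½γBN_γ term.
Cohesion term c·N_c·s_c = 11.7 × 32.7 × 1.3 = 497.37 kPa; surcharge term q·N_q = 11.763 × 20.6 = 242.32 kPa; self-weight term 0.5·γ·B·N_γ·s_γ = 0.5 × 7.79 × 1.42 × 26 × 0.8 = 115.04 kPa.
q_ult = 497.37 + 242.32 + 115.04 = 854.73 kPa.
q_net = 854.73 − 11.763 = 842.96 kPa.
q_all(net) = 842.96 / 2.5 = 337.19 kPa.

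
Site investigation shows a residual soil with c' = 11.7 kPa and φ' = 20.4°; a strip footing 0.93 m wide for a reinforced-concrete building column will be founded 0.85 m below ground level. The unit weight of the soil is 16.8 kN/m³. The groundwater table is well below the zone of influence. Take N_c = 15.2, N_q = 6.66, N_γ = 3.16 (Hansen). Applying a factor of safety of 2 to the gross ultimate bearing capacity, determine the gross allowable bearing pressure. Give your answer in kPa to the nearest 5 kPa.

q_all ≈ 150 kPa

q = γ·D_f = 16.8 × 0.85 = 14.28 kPa.
c·N_c = 11.7 × 15.2 = 177.84 kPa
q·N_q = 14.28 × 6.66 = 95.105 kPa
0.5·γ·B·N_γ = 0.5 × 16.8 × 0.93 × 3.16 = 24.686 kPa
q_ult = 177.84 + 95.105 + 24.686 = 297.63 kPa.
q_all = q_ult / FS = 297.63 / 2 = 148.82 kPa.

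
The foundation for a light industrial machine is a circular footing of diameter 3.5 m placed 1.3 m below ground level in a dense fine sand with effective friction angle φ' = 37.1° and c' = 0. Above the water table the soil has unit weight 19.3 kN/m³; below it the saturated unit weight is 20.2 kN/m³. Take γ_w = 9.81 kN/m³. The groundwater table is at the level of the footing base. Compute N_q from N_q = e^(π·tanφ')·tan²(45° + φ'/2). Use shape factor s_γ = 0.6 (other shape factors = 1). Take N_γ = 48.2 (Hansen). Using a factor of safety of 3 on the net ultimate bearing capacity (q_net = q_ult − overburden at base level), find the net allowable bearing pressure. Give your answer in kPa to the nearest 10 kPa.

N_q = e^(π·tan37.1°)·tan²(63.55°) = 43.48.
Overburden at base level: q = 19.3 × 1.3 = 25.09 kPa.
Below the base the soil is submerged, so the ½γBN_γ term uses γ' = 20.2 − 9.81 = 10.39 kN/m³.
Surcharge term q·N_q = 25.09 × 43.481 = 1090.9 kPa; self-weight term 0.5·γ·B·N_γ·s_γ = 0.5 × 10.39 × 3.5 × 48.2 × 0.6 = 525.84 kPa.
q_ult = 1090.9 + 525.84 = 1616.8 kPa.
q_net = 1616.8 − 25.09 = 1591.7 kPa.
q_all(net) = 1591.7 / 3 = 530.56 kPa.

q_all(net) ≈ 530 kPa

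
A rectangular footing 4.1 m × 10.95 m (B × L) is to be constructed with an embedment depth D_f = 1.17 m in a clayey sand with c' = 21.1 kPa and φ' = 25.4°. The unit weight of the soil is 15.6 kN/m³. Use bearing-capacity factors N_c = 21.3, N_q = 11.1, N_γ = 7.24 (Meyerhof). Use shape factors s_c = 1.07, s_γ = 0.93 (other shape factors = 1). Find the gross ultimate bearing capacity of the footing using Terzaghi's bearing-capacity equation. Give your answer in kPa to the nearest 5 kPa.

q_ult ≈ 900 kPa

q = γ·D_f = 15.6 × 1.17 = 18.252 kPa.
c·N_c·s_c = 21.1 × 21.3 × 1.07 = 480.89 kPa
q·N_q = 18.252 × 11.1 = 202.6 kPa
0.5·γ·B·N_γ·s_γ = 0.5 × 15.6 × 4.1 × 7.24 × 0.93 = 215.33 kPa
q_ult = 480.89 + 202.6 + 215.33 = 898.82 kPa.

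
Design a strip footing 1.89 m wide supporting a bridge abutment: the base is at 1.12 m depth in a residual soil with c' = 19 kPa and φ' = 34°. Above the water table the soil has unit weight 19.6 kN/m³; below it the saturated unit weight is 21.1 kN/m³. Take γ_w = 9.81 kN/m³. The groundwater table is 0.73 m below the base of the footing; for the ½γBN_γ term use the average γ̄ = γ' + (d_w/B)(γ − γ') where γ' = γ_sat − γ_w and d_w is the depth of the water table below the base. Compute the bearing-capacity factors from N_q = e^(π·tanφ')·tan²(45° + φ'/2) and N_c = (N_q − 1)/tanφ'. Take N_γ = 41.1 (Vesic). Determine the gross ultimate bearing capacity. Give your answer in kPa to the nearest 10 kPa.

tan34° = 0.6745, so N_q = e^(π×0.6745)·tan²(62°) = 8.323 × 3.537 = 29.44.
N_c = (29.44 − 1)/tan34° = 42.16.
Overburden at base level: q = 19.6 × 1.12 = 21.952 kPa.
The water table is 0.73 m below the base (< B = 1.89 m), so the ½γBN_γ term uses γ̄ = γ' + (d_w/B)(γ − γ') = 11.29 + (0.73/1.89)(19.6 − 11.29) = 14.5 kN/m³.
Cohesion term c·N_c = 19 × 42.164 = 801.11 kPa; surcharge term q·N_q = 21.952 × 29.44 = 646.26 kPa; self-weight term 0.5·γ·B·N_γ = 0.5 × 14.5 × 1.89 × 41.1 = 563.16 kPa.
q_ult = 801.11 + 646.26 + 563.16 = 2010.5 kPa.

q_ult ≈ 2010 kPa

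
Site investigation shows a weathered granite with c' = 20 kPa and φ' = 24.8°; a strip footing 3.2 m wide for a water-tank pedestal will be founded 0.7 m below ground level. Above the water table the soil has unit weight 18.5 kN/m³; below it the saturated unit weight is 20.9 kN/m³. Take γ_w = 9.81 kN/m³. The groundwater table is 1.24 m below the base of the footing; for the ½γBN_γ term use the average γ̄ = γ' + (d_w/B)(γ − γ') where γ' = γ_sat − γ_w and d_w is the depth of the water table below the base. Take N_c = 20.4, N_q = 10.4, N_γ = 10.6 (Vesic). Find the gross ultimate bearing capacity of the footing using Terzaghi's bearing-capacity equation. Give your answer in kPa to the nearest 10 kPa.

q = γ·D_f = 18.5 × 0.7 = 12.95 kPa.
γ' = 11.09 kN/m³; averaging over the depth B below the base, γ̄ = γ' + (d_w/B)(γ − γ') = 13.961 kN/m³.
c·N_c = 20 × 20.4 = 408 kPa
q·N_q = 12.95 × 10.4 = 134.68 kPa
0.5·γ·B·N_γ = 0.5 × 13.961 × 3.2 × 10.6 = 236.78 kPa
q_ult = 408 + 134.68 + 236.78 = 779.46 kPa.

q_ult ≈ 780 kPa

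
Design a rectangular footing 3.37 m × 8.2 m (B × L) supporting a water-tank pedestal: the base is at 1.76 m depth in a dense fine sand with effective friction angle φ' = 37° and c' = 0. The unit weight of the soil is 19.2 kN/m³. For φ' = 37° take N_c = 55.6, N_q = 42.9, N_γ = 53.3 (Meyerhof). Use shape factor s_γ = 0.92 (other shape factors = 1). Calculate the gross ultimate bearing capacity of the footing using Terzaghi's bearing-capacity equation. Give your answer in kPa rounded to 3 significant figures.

Overburden at base level: q = 19.2 × 1.76 = 33.792 kPa.
Surcharge term q·N_q = 33.792 × 42.9 = 1449.7 kPa; self-weight term 0.5·γ·B·N_γ·s_γ = 0.5 × 19.2 × 3.37 × 53.3 × 0.92 = 1586.4 kPa.
q_ult = 1449.7 + 1586.4 = 3036.1 kPa.

q_ult ≈ 3040 kPa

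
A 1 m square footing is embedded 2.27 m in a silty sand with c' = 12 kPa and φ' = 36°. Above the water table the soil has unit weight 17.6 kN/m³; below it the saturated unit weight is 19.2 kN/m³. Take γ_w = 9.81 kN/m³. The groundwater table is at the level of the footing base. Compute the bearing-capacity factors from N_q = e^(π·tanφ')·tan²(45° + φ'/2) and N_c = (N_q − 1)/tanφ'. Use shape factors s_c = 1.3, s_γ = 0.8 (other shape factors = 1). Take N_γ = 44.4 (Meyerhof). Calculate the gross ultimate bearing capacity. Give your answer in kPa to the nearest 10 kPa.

tan36° = 0.7265, so N_q = e^(π×0.7265)·tan²(63°) = 9.801 × 3.852 = 37.75.
N_c = (37.75 − 1)/tan36° = 50.59.
q = γ·D_f = 17.6 × 2.27 = 39.952 kPa.
For the ½γBN_γ term take γ' = 19.2 − 9.81 = 9.39 kN/m³ (soil below base is submerged).
c·N_c·s_c = 12 × 50.585 × 1.3 = 789.13 kPa
q·N_q = 39.952 × 37.752 = 1508.3 kPa
0.5·γ·B·N_γ·s_γ = 0.5 × 9.39 × 1 × 44.4 × 0.8 = 166.77 kPa
q_ult = 789.13 + 1508.3 + 166.77 = 2464.2 kPa.

q_ult ≈ 2460 kPa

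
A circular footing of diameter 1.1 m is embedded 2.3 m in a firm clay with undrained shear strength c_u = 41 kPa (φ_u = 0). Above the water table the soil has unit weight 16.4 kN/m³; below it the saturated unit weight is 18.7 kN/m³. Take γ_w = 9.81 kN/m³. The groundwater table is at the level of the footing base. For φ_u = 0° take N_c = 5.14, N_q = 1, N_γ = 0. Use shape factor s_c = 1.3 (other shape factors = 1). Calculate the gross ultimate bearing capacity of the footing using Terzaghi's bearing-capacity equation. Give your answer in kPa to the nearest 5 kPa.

q = γ·D_f = 16.4 × 2.3 = 37.72 kPa.
c·N_c·s_c = 41 × 5.14 × 1.3 = 273.96 kPa
q·N_q = 37.72 × 1 = 37.72 kPa
q_ult = 273.96 + 37.72 = 311.68 kPa.

q_ult ≈ 310 kPa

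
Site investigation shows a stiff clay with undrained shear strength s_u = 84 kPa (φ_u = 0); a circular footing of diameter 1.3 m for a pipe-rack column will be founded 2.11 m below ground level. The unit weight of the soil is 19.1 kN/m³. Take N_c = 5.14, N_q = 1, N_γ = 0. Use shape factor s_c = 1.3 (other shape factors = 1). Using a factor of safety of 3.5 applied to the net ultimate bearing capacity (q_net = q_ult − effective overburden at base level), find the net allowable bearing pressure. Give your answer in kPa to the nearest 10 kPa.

Effective surcharge at the founding depth q = γ·D_f = 19.1 × 2.11 = 40.301 kPa.
q_ult = c·N_c·s_c + q·N_q
     = 84 × 5.14 × 1.3 + 40.301 × 1
     = 561.29 + 40.301 = 601.59 kPa.
Net ultimate: q_net = 601.59 − 40.301 = 561.29 kPa.
q_all(net) = 561.29 / 3.5 = 160.37 kPa.

q_all(net) ≈ 160 kPa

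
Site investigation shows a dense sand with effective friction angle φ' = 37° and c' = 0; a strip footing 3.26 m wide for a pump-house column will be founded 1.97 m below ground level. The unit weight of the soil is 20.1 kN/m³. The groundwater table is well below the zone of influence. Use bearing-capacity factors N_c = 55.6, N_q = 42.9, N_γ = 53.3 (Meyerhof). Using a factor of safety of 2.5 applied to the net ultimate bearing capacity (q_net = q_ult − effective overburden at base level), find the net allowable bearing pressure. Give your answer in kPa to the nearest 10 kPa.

Effective surcharge at the founding depth q = γ·D_f = 20.1 × 1.97 = 39.597 kPa.
q_ult = q·N_q + 0.5·γ·B·N_γ
     = 39.597 × 42.9 + 0.5 × 20.1 × 3.26 × 53.3
     = 1698.7 + 1746.3 = 3445 kPa.
Net ultimate: q_net = 3445 − 39.597 = 3405.4 kPa.
q_all(net) = 3405.4 / 2.5 = 1362.2 kPa.

q_all(net) ≈ 1360 kPa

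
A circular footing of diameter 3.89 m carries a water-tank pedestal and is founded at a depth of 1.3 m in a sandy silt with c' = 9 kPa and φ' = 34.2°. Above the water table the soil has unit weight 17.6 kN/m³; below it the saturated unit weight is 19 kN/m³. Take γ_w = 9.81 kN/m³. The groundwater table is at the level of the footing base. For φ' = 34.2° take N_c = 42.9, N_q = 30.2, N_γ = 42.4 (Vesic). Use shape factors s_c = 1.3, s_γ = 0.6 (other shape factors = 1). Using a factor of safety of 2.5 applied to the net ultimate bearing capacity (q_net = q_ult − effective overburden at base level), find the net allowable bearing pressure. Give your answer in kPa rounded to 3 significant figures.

q_all(net) ≈ 650 kPa

Overburden at base level: q = 17.6 × 1.3 = 22.88 kPa.
Below the base the soil is submerged, so the ½γBN_γ term uses γ' = 19 − 9.81 = 9.19 kN/m³.
Cohesion term c·N_c·s_c = 9 × 42.9 × 1.3 = 501.93 kPa; surcharge term q·N_q = 22.88 × 30.2 = 690.98 kPa; self-weight term 0.5·γ·B·N_γ·s_γ = 0.5 × 9.19 × 3.89 × 42.4 × 0.6 = 454.73 kPa.
q_ult = 501.93 + 690.98 + 454.73 = 1647.6 kPa.
Net ultimate: q_net = 1647.6 − 22.88 = 1624.8 kPa.
q_all(net) = 1624.8 / 2.5 = 649.9 kPa.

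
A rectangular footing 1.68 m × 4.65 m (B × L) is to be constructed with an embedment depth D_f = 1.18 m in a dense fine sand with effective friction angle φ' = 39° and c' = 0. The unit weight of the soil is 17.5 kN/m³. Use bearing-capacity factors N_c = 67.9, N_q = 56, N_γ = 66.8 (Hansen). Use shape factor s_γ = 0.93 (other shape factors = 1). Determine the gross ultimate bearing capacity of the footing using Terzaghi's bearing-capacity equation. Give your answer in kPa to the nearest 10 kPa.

Overburden at base level: q = 17.5 × 1.18 = 20.65 kPa.
Surcharge term q·N_q = 20.65 × 56 = 1156.4 kPa; self-weight term 0.5·γ·B·N_γ·s_γ = 0.5 × 17.5 × 1.68 × 66.8 × 0.93 = 913.22 kPa.
q_ult = 1156.4 + 913.22 = 2069.6 kPa.

q_ult ≈ 2070 kPa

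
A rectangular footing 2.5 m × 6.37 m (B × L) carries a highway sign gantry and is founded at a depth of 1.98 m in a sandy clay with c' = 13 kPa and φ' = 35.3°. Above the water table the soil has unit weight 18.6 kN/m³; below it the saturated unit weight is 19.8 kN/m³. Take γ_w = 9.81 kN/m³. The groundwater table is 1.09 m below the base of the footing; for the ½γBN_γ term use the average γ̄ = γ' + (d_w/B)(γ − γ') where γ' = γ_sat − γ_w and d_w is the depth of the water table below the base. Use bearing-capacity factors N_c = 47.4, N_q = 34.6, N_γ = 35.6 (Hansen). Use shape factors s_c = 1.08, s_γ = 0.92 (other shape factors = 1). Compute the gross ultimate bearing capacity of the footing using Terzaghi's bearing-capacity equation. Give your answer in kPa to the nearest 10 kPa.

q_ult ≈ 2500 kPa

Effective surcharge at the founding depth q = γ·D_f = 18.6 × 1.98 = 36.828 kPa.
With d_w = 1.09 m < B, γ̄ = 9.99 + (1.09/2.5) × (18.6 − 9.99) = 13.744 kN/m³.
q_ult = c·N_c·s_c + q·N_q + 0.5·γ·B·N_γ·s_γ
     = 13 × 47.4 × 1.08 + 36.828 × 34.6 + 0.5 × 13.744 × 2.5 × 35.6 × 0.92
     = 665.5 + 1274.2 + 562.68 = 2502.4 kPa.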